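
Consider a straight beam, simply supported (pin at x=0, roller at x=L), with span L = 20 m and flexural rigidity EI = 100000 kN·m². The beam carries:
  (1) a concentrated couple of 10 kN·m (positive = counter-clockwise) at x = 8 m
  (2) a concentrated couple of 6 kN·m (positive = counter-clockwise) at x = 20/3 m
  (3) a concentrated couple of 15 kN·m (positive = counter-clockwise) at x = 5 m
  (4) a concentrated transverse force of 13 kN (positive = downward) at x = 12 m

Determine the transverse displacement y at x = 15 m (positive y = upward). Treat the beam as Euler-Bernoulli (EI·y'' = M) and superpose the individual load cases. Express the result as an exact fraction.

y(15) = -883/75000 m

Load 1 — applied couple M₀=10 kN·m at a=8 m (b=L-a=12):
  y_1 = (M₀x³/(6L)-M₀(x-a)²/2+C₁x)/EI  [x>a] with C₁=M₀(3b²-L²)/(6L)=8/3 = (10·15³/(6·20)-10·(15-8)²/2+(8/3)·15)/100000 = 61/80000 m
Load 2 — applied couple M₀=6 kN·m at a=20/3 m (b=L-a=40/3):
  y_2 = (M₀x³/(6L)-M₀(x-a)²/2+C₁x)/EI  [x>a] with C₁=M₀(3b²-L²)/(6L)=20/3 = (6·15³/(6·20)-6·(15-(20/3))²/2+(20/3)·15)/100000 = 29/48000 m
Load 3 — applied couple M₀=15 kN·m at a=5 m (b=L-a=15):
  y_3 = (M₀x³/(6L)-M₀(x-a)²/2+C₁x)/EI  [x>a] with C₁=M₀(3b²-L²)/(6L)=275/8 = (15·15³/(6·20)-15·(15-5)²/2+(275/8)·15)/100000 = 3/1600 m
Load 4 — point force P=13 kN at a=12 m (b=L-a=8):
  y_4 = -Pa(L-x)(2Lx-a²-x²)/(6LEI)  [x>a] = -13·12·(20-15)·(2·20·15-12²-15²)/(6·20·100000) = -3003/200000 m
Superposition: y = Σ y_i = -883/75000 m ≈ -0.011773 m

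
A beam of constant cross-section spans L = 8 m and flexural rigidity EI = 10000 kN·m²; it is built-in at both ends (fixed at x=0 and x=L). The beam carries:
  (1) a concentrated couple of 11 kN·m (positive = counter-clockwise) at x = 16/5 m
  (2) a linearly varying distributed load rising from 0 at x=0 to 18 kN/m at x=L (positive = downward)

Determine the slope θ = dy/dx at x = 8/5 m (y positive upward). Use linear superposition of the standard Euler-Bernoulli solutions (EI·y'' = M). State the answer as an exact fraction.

Load 1 — applied couple M₀=11 kN·m at a=16/5 m (b=L-a=24/5):
  θ_1 = (R_Ax²/2 - M_Ax)/EI  [x≤a] with R_A=99/50, M_A=33/25 = ((99/50)·(8/5)²/2 - (33/25)·(8/5))/10000 = 33/781250 rad
Load 2 — triangular load w₀=18 kN/m (0→w₀ over full span):
  θ_2 = -w₀(2x(L-x)(L-2x)(x+2L)+x²(L-x)²)/(120LEI) = -18·(2·(8/5)·(8-(8/5))·(8-2·(8/5))·((8/5)+2·8)+(8/5)²·(8-(8/5))²)/(120·8·10000) = -1344/390625 rad
Superposition: θ = Σ θ_i = -531/156250 rad ≈ -0.003398 rad

θ(8/5) = -531/156250 rad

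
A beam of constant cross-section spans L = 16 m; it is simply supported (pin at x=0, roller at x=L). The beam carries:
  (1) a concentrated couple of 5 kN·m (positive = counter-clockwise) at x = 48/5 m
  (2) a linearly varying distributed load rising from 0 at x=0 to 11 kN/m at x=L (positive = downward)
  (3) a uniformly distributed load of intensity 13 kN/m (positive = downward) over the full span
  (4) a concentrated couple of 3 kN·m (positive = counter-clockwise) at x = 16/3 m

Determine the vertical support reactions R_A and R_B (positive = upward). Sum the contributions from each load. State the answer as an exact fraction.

R_A = 803/6 kN, R_B = 973/6 kN

Load 1 — applied couple M₀=5 kN·m at a=48/5 m (b=L-a=32/5):
  R_A = M₀/L = 5/16 kN
  R_B = -M₀/L = -5/16 kN
Load 2 — triangular load w₀=11 kN/m (0→w₀ over full span):
  R_A = w₀L/6 = 11·16/6 = 88/3 kN
  R_B = w₀L/3 = 11·16/3 = 176/3 kN
Load 3 — uniform load w=13 kN/m over full span:
  R_A = wL/2 = 13·16/2 = 104 kN
  R_B = wL/2 = 13·16/2 = 104 kN
Load 4 — applied couple M₀=3 kN·m at a=16/3 m (b=L-a=32/3):
  R_A = M₀/L = 3/16 kN
  R_B = -M₀/L = -3/16 kN
Superposition: R_A = 803/6 kN, R_B = 973/6 kN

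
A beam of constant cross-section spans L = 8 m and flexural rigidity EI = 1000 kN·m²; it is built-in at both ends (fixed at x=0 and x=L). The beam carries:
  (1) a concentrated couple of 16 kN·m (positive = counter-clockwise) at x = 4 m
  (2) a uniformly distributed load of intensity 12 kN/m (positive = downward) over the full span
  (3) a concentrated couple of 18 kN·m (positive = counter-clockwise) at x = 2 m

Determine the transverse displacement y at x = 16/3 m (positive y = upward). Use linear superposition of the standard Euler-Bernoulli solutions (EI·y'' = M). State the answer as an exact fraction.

Load 1 — applied couple M₀=16 kN·m at a=4 m (b=L-a=4):
  y_1 = (R_Ax³/6 - M_Ax²/2 - M₀(x-a)²/2)/EI  [x>a] with R_A=3, M_A=4 = (3·(16/3)³/6 - 4·(16/3)²/2 - 16·((16/3)-4)²/2)/1000 = 16/3375 m
Load 2 — uniform load w=12 kN/m over full span:
  y_2 = -wx²(L-x)²/(24EI) = -12·(16/3)²·(8-(16/3))²/(24·1000) = -1024/10125 m
Load 3 — applied couple M₀=18 kN·m at a=2 m (b=L-a=6):
  y_3 = (R_Ax³/6 - M_Ax²/2 - M₀(x-a)²/2)/EI  [x>a] with R_A=81/32, M_A=-27/8 = ((81/32)·(16/3)³/6 - (-27/8)·(16/3)²/2 - 18·((16/3)-2)²/2)/1000 = 3/250 m
Superposition: y = Σ y_i = -1709/20250 m ≈ -0.084395 m

y(16/3) = -1709/20250 m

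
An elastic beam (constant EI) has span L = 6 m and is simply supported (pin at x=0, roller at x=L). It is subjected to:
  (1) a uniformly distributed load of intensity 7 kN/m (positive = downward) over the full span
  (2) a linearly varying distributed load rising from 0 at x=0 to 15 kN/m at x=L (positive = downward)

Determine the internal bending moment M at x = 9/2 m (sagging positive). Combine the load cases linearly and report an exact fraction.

M(9/2) = 1701/32 kN·m

Load 1 — uniform load w=7 kN/m over full span:
  M_1 = wx(L-x)/2 = 7·(9/2)·(6-(9/2))/2 = 189/8 kN·m
Load 2 — triangular load w₀=15 kN/m (0→w₀ over full span):
  M_2 = w₀Lx/6 - w₀x³/(6L) = 15·6·(9/2)/6 - 15·(9/2)³/(6·6) = 945/32 kN·m
Superposition: M = Σ M_i = 1701/32 kN·m ≈ 53.156250 kN·m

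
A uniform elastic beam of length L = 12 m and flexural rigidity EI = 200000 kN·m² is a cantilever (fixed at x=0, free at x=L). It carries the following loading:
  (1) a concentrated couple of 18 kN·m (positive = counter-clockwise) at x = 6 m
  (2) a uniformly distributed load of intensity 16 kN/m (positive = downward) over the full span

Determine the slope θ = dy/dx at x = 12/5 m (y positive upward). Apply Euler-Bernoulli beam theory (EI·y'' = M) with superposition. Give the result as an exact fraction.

θ(12/5) = -34461/3125000 rad

Load 1 — applied couple M₀=18 kN·m at a=6 m (b=L-a=6):
  θ_1 = M₀x/EI  [x≤a] = 18·(12/5)/200000 = 27/125000 rad
Load 2 — uniform load w=16 kN/m over full span:
  θ_2 = -wx(x²-3Lx+3L²)/(6EI) = -16·(12/5)·((12/5)²-3·12·(12/5)+3·12²)/(6·200000) = -4392/390625 rad
Superposition: θ = Σ θ_i = -34461/3125000 rad ≈ -0.011028 rad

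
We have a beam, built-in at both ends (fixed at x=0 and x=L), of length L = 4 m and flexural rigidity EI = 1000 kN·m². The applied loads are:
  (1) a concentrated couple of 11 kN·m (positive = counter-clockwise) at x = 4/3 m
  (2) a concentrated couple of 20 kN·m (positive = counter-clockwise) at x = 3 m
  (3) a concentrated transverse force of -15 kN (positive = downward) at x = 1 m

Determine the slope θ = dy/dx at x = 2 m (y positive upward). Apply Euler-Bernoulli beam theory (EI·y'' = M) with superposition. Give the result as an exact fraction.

Load 1 — applied couple M₀=11 kN·m at a=4/3 m (b=L-a=8/3):
  θ_1 = (R_Ax²/2 - M_Ax - M₀(x-a))/EI  [x>a] with R_A=11/3, M_A=0 = ((11/3)·2²/2 - 0·2 - 11·(2-(4/3)))/1000 = 0 rad
Load 2 — applied couple M₀=20 kN·m at a=3 m (b=L-a=1):
  θ_2 = (R_Ax²/2 - M_Ax)/EI  [x≤a] with R_A=45/8, M_A=25/4 = ((45/8)·2²/2 - (25/4)·2)/1000 = -1/800 rad
Load 3 — point force P=-15 kN at a=1 m (b=L-a=3):
  θ_3 = Pa²(L-x)(2bL-(3b+a)(L-x))/(2L³EI)  [x>a] = (-15)·1²·(4-2)·(2·3·4-(3·3+1)·(4-2))/(2·4³·1000) = -3/3200 rad
Superposition: θ = Σ θ_i = -7/3200 rad ≈ -0.002188 rad

θ(2) = -7/3200 rad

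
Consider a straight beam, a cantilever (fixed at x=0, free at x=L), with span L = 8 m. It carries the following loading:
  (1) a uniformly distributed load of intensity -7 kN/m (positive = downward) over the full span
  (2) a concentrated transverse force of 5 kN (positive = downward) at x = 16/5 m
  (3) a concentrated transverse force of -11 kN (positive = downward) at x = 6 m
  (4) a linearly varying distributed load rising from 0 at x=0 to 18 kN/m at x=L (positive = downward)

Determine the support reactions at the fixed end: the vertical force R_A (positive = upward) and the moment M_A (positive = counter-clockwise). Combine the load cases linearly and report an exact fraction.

R_A = 10 kN, M_A = 110 kN·m

Load 1 — uniform load w=-7 kN/m over full span:
  R_A = wL = (-7)·8 = -56 kN
  M_A = wL²/2 = (-7)·8²/2 = -224 kN·m
Load 2 — point force P=5 kN at a=16/5 m (b=L-a=24/5):
  R_A = P = 5 kN
  M_A = Pa = 5·(16/5) = 16 kN·m
Load 3 — point force P=-11 kN at a=6 m (b=L-a=2):
  R_A = P = (-11) = -11 kN
  M_A = Pa = (-11)·6 = -66 kN·m
Load 4 — triangular load w₀=18 kN/m (0→w₀ over full span):
  R_A = w₀L/2 = 18·8/2 = 72 kN
  M_A = w₀L²/3 = 18·8²/3 = 384 kN·m
Superposition: R_A = 10 kN, M_A = 110 kN·m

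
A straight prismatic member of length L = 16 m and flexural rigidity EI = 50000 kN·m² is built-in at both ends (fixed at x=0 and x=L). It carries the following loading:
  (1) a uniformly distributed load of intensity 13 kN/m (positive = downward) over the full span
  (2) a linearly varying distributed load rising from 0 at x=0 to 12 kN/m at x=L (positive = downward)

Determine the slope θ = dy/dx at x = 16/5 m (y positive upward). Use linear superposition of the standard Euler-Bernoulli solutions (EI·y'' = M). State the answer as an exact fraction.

θ(16/5) = -23808/1953125 rad

Load 1 — uniform load w=13 kN/m over full span:
  θ_1 = -wx(L-x)(L-2x)/(12EI) = -13·(16/5)·(16-(16/5))·(16-2·(16/5))/(12·50000) = -3328/390625 rad
Load 2 — triangular load w₀=12 kN/m (0→w₀ over full span):
  θ_2 = -w₀(2x(L-x)(L-2x)(x+2L)+x²(L-x)²)/(120LEI) = -12·(2·(16/5)·(16-(16/5))·(16-2·(16/5))·((16/5)+2·16)+(16/5)²·(16-(16/5))²)/(120·16·50000) = -7168/1953125 rad
Superposition: θ = Σ θ_i = -23808/1953125 rad ≈ -0.012190 rad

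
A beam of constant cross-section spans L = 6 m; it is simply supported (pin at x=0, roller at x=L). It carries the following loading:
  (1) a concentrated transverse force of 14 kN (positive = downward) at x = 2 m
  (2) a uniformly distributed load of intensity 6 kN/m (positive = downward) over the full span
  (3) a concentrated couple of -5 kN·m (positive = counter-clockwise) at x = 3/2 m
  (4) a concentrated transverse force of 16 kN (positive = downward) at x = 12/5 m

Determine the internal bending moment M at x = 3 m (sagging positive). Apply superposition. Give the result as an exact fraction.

Load 1 — point force P=14 kN at a=2 m (b=L-a=4):
  M_1 = Pa(L-x)/L  [x>a] = 14·2·(6-3)/6 = 14 kN·m
Load 2 — uniform load w=6 kN/m over full span:
  M_2 = wx(L-x)/2 = 6·3·(6-3)/2 = 27 kN·m
Load 3 — applied couple M₀=-5 kN·m at a=3/2 m (b=L-a=9/2):
  M_3 = M₀x/L - M₀  [x>a] = (-5)·3/6 - (-5) = 5/2 kN·m
Load 4 — point force P=16 kN at a=12/5 m (b=L-a=18/5):
  M_4 = Pa(L-x)/L  [x>a] = 16·(12/5)·(6-3)/6 = 96/5 kN·m
Superposition: M = Σ M_i = 627/10 kN·m ≈ 62.700000 kN·m

M(3) = 627/10 kN·m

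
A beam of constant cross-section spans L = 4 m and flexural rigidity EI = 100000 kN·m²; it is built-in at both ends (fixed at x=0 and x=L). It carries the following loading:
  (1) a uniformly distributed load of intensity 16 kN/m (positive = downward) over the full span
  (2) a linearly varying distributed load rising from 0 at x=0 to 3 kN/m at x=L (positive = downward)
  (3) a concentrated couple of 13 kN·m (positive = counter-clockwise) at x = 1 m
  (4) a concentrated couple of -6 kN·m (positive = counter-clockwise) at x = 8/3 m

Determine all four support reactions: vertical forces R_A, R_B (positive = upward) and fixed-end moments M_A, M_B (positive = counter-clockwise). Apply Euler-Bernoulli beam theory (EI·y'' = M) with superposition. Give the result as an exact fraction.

Load 1 — uniform load w=16 kN/m over full span:
  R_A = wL/2 = 16·4/2 = 32 kN
  M_A = wL²/12 = 16·4²/12 = 64/3 kN·m
  R_B = wL/2 = 16·4/2 = 32 kN
  M_B = -wL²/12 = -16·4²/12 = -64/3 kN·m
Load 2 — triangular load w₀=3 kN/m (0→w₀ over full span):
  R_A = 3w₀L/20 = 3·3·4/20 = 9/5 kN
  M_A = w₀L²/30 = 3·4²/30 = 8/5 kN·m
  R_B = 7w₀L/20 = 7·3·4/20 = 21/5 kN
  M_B = -w₀L²/20 = -3·4²/20 = -12/5 kN·m
Load 3 — applied couple M₀=13 kN·m at a=1 m (b=L-a=3):
  R_A = 6M₀ab/L³ = 6·13·1·3/4³ = 117/32 kN
  M_A = M₀b(2a-b)/L² = 13·3·(2·1-3)/4² = -39/16 kN·m
  R_B = -6M₀ab/L³ = -6·13·1·3/4³ = -117/32 kN
  M_B = M₀a(2b-a)/L² = 13·1·(2·3-1)/4² = 65/16 kN·m
Load 4 — applied couple M₀=-6 kN·m at a=8/3 m (b=L-a=4/3):
  R_A = 6M₀ab/L³ = 6·(-6)·(8/3)·(4/3)/4³ = -2 kN
  M_A = M₀b(2a-b)/L² = (-6)·(4/3)·(2·(8/3)-(4/3))/4² = -2 kN·m
  R_B = -6M₀ab/L³ = -6·(-6)·(8/3)·(4/3)/4³ = 2 kN
  M_B = M₀a(2b-a)/L² = (-6)·(8/3)·(2·(4/3)-(8/3))/4² = 0 kN·m
Superposition: R_A = 5673/160 kN, M_A = 4439/240 kN·m, R_B = 5527/160 kN, M_B = -4721/240 kN·m

R_A = 5673/160 kN, M_A = 4439/240 kN·m, R_B = 5527/160 kN, M_B = -4721/240 kN·m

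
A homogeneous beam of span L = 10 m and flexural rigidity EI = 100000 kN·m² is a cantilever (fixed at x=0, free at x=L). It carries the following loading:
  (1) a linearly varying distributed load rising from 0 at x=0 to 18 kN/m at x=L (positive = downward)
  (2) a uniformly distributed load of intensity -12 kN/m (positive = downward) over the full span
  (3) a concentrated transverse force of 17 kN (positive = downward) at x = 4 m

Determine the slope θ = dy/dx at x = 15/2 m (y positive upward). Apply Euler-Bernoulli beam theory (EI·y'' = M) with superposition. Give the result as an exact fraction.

θ(15/2) = -47783/12800000 rad

Load 1 — triangular load w₀=18 kN/m (0→w₀ over full span):
  θ_1 = (w₀Lx²/4-w₀L²x/3-w₀x⁴/(24L))/EI = (18·10·(15/2)²/4-18·10²·(15/2)/3-18·(15/2)⁴/(24·10))/100000 = -2259/102400 rad
Load 2 — uniform load w=-12 kN/m over full span:
  θ_2 = -wx(x²-3Lx+3L²)/(6EI) = -(-12)·(15/2)·((15/2)²-3·10·(15/2)+3·10²)/(6·100000) = 63/3200 rad
Load 3 — point force P=17 kN at a=4 m (b=L-a=6):
  θ_3 = -Pa²/(2EI)  [x>a] = -17·4²/(2·100000) = -17/12500 rad
Superposition: θ = Σ θ_i = -47783/12800000 rad ≈ -0.003733 rad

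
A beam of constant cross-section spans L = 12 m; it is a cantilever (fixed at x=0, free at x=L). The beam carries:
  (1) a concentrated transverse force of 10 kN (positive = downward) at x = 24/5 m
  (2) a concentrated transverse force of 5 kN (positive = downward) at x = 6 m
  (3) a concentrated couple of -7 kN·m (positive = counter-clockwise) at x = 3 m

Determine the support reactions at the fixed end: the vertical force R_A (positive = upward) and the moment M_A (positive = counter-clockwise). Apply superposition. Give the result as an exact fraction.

R_A = 15 kN, M_A = 85 kN·m

Load 1 — point force P=10 kN at a=24/5 m (b=L-a=36/5):
  R_A = P = 10 kN
  M_A = Pa = 10·(24/5) = 48 kN·m
Load 2 — point force P=5 kN at a=6 m (b=L-a=6):
  R_A = P = 5 kN
  M_A = Pa = 5·6 = 30 kN·m
Load 3 — applied couple M₀=-7 kN·m at a=3 m (b=L-a=9):
  R_A = 0 kN
  M_A = -M₀ = -(-7) = 7 kN·m
Superposition: R_A = 15 kN, M_A = 85 kN·m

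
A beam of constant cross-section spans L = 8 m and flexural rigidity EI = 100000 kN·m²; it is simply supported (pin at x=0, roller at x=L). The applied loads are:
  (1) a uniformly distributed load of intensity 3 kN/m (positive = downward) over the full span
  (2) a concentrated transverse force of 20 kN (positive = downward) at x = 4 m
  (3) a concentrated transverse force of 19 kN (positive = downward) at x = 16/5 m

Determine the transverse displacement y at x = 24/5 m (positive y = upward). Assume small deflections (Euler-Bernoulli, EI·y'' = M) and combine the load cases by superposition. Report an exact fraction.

Load 1 — uniform load w=3 kN/m over full span:
  y_1 = -wx(L³-2Lx²+x³)/(24EI) = -3·(24/5)·(8³-2·8·(24/5)²+(24/5)³)/(24·100000) = -2976/1953125 m
Load 2 — point force P=20 kN at a=4 m (b=L-a=4):
  y_2 = -Pa(L-x)(2Lx-a²-x²)/(6LEI)  [x>a] = -20·4·(8-(24/5))·(2·8·(24/5)-4²-(24/5)²)/(6·8·100000) = -472/234375 m
Load 3 — point force P=19 kN at a=16/5 m (b=L-a=24/5):
  y_3 = -Pa(L-x)(2Lx-a²-x²)/(6LEI)  [x>a] = -19·(16/5)·(8-(24/5))·(2·8·(24/5)-(16/5)²-(24/5)²)/(6·8·100000) = -10336/5859375 m
Superposition: y = Σ y_i = -31064/5859375 m ≈ -0.005302 m

y(24/5) = -31064/5859375 m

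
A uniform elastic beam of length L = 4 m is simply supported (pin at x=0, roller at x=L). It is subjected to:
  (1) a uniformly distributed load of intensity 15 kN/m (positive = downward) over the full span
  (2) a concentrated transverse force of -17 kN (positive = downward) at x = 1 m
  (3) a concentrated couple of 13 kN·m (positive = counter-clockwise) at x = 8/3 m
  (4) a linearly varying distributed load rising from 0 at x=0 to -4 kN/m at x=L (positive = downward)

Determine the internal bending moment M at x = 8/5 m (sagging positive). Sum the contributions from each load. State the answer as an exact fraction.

Load 1 — uniform load w=15 kN/m over full span:
  M_1 = wx(L-x)/2 = 15·(8/5)·(4-(8/5))/2 = 144/5 kN·m
Load 2 — point force P=-17 kN at a=1 m (b=L-a=3):
  M_2 = Pa(L-x)/L  [x>a] = (-17)·1·(4-(8/5))/4 = -51/5 kN·m
Load 3 — applied couple M₀=13 kN·m at a=8/3 m (b=L-a=4/3):
  M_3 = M₀x/L  [x≤a] = 13·(8/5)/4 = 26/5 kN·m
Load 4 — triangular load w₀=-4 kN/m (0→w₀ over full span):
  M_4 = w₀Lx/6 - w₀x³/(6L) = (-4)·4·(8/5)/6 - (-4)·(8/5)³/(6·4) = -448/125 kN·m
Superposition: M = Σ M_i = 2527/125 kN·m ≈ 20.216000 kN·m

M(8/5) = 2527/125 kN·m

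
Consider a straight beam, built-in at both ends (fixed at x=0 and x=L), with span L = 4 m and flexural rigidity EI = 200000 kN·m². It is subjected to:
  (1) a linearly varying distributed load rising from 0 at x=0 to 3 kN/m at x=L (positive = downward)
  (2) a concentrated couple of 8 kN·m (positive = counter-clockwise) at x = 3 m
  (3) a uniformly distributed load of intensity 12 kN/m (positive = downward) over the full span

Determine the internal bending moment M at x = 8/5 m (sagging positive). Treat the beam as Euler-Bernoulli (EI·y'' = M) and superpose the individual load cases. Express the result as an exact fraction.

M(8/5) = 2227/250 kN·m

Load 1 — triangular load w₀=3 kN/m (0→w₀ over full span):
  M_1 = 3w₀Lx/20 - w₀L²/30 - w₀x³/(6L) = 3·3·4·(8/5)/20 - 3·4²/30 - 3·(8/5)³/(6·4) = 96/125 kN·m
Load 2 — applied couple M₀=8 kN·m at a=3 m (b=L-a=1):
  M_2 = R_Ax - M_A  [x≤a] with R_A=9/4, M_A=5/2 = (9/4)·(8/5) - (5/2) = 11/10 kN·m
Load 3 — uniform load w=12 kN/m over full span:
  M_3 = wLx/2 - wL²/12 - wx²/2 = 12·4·(8/5)/2 - 12·4²/12 - 12·(8/5)²/2 = 176/25 kN·m
Superposition: M = Σ M_i = 2227/250 kN·m ≈ 8.908000 kN·m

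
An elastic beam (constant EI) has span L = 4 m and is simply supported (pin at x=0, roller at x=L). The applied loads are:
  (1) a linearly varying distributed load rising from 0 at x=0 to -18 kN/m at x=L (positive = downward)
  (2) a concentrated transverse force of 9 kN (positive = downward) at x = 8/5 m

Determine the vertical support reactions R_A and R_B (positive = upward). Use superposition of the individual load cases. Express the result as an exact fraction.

R_A = -33/5 kN, R_B = -102/5 kN

Load 1 — triangular load w₀=-18 kN/m (0→w₀ over full span):
  R_A = w₀L/6 = (-18)·4/6 = -12 kN
  R_B = w₀L/3 = (-18)·4/3 = -24 kN
Load 2 — point force P=9 kN at a=8/5 m (b=L-a=12/5):
  R_A = Pb/L = 9·(12/5)/4 = 27/5 kN
  R_B = Pa/L = 9·(8/5)/4 = 18/5 kN
Superposition: R_A = -33/5 kN, R_B = -102/5 kN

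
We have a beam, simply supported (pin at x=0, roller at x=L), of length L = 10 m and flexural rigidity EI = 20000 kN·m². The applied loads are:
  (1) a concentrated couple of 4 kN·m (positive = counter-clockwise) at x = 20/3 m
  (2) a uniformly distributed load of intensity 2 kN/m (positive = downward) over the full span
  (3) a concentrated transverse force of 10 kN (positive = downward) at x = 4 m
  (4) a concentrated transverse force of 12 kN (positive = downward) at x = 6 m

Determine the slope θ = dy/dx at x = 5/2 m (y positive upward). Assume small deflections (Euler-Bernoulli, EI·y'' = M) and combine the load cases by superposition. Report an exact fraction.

θ(5/2) = -56857/7200000 rad

Load 1 — applied couple M₀=4 kN·m at a=20/3 m (b=L-a=10/3):
  θ_1 = (M₀x²/(2L)+C₁)/EI  [x≤a] with C₁=M₀(3b²-L²)/(6L)=-40/9 = (4·(5/2)²/(2·10)+(-40/9))/20000 = -23/144000 rad
Load 2 — uniform load w=2 kN/m over full span:
  θ_2 = -w(L³-6Lx²+4x³)/(24EI) = -2·(10³-6·10·(5/2)²+4·(5/2)³)/(24·20000) = -11/3840 rad
Load 3 — point force P=10 kN at a=4 m (b=L-a=6):
  θ_3 = -Pb(L²-b²-3x²)/(6LEI)  [x≤a] = -10·6·(10²-6²-3·(5/2)²)/(6·10·20000) = -181/80000 rad
Load 4 — point force P=12 kN at a=6 m (b=L-a=4):
  θ_4 = -Pb(L²-b²-3x²)/(6LEI)  [x≤a] = -12·4·(10²-4²-3·(5/2)²)/(6·10·20000) = -261/100000 rad
Superposition: θ = Σ θ_i = -56857/7200000 rad ≈ -0.007897 rad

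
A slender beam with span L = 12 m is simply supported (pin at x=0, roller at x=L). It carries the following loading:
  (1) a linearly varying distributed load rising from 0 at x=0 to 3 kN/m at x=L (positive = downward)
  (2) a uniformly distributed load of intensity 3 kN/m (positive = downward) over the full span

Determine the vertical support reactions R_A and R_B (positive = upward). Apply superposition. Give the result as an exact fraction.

Load 1 — triangular load w₀=3 kN/m (0→w₀ over full span):
  R_A = w₀L/6 = 3·12/6 = 6 kN
  R_B = w₀L/3 = 3·12/3 = 12 kN
Load 2 — uniform load w=3 kN/m over full span:
  R_A = wL/2 = 3·12/2 = 18 kN
  R_B = wL/2 = 3·12/2 = 18 kN
Superposition: R_A = 24 kN, R_B = 30 kN

R_A = 24 kN, R_B = 30 kN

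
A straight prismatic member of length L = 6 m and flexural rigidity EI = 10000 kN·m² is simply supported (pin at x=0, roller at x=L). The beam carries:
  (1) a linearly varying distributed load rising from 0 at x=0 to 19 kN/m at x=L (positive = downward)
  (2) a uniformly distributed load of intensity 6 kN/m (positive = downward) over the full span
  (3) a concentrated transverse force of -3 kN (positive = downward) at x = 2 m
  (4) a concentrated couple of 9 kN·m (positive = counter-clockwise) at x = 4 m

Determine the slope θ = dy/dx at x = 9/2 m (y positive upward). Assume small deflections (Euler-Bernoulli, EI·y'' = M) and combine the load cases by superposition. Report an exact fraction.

Load 1 — triangular load w₀=19 kN/m (0→w₀ over full span):
  θ_1 = -w₀(7L⁴-30L²x²+15x⁴)/(360LEI) = -19·(7·6⁴-30·6²·(9/2)²+15·(9/2)⁴)/(360·6·10000) = 74841/12800000 rad
Load 2 — uniform load w=6 kN/m over full span:
  θ_2 = -w(L³-6Lx²+4x³)/(24EI) = -6·(6³-6·6·(9/2)²+4·(9/2)³)/(24·10000) = 297/80000 rad
Load 3 — point force P=-3 kN at a=2 m (b=L-a=4):
  θ_3 = -Pa(2L²-6Lx+3x²+a²)/(6LEI)  [x>a] = -(-3)·2·(2·6²-6·6·(9/2)+3·(9/2)²+2²)/(6·6·10000) = -101/240000 rad
Load 4 — applied couple M₀=9 kN·m at a=4 m (b=L-a=2):
  θ_4 = (M₀x²/(2L)-M₀(x-a)+C₁)/EI  [x>a] with C₁=M₀(3b²-L²)/(6L)=-6 = (9·(9/2)²/(2·6)-9·((9/2)-4)+(-6))/10000 = 3/6400 rad
Superposition: θ = Σ θ_i = 368923/38400000 rad ≈ 0.009607 rad

θ(9/2) = 368923/38400000 rad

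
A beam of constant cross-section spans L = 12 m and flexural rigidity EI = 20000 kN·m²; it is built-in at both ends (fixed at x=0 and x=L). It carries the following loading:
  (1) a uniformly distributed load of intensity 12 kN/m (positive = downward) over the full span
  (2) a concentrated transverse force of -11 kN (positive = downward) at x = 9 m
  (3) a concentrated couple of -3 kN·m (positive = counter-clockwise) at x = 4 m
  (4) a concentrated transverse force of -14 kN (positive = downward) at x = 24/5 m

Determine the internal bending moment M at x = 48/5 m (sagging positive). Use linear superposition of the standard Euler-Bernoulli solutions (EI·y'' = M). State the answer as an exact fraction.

M(48/5) = -53717/10000 kN·m

Load 1 — uniform load w=12 kN/m over full span:
  M_1 = wLx/2 - wL²/12 - wx²/2 = 12·12·(48/5)/2 - 12·12²/12 - 12·(48/5)²/2 = -144/25 kN·m
Load 2 — point force P=-11 kN at a=9 m (b=L-a=3):
  M_2 = Pa²(a+3b)(L-x)/L³ - Pa²b/L²  [x>a] = (-11)·9²·(9+3·3)·(12-(48/5))/12³ - (-11)·9²·3/12² = -297/80 kN·m
Load 3 — applied couple M₀=-3 kN·m at a=4 m (b=L-a=8):
  M_3 = R_Ax - M_A - M₀  [x>a] with R_A=-1/3, M_A=0 = (-1/3)·(48/5) - 0 - (-3) = -1/5 kN·m
Load 4 — point force P=-14 kN at a=24/5 m (b=L-a=36/5):
  M_4 = Pa²(a+3b)(L-x)/L³ - Pa²b/L²  [x>a] = (-14)·(24/5)²·((24/5)+3·(36/5))·(12-(48/5))/12³ - (-14)·(24/5)²·(36/5)/12² = 2688/625 kN·m
Superposition: M = Σ M_i = -53717/10000 kN·m ≈ -5.371700 kN·m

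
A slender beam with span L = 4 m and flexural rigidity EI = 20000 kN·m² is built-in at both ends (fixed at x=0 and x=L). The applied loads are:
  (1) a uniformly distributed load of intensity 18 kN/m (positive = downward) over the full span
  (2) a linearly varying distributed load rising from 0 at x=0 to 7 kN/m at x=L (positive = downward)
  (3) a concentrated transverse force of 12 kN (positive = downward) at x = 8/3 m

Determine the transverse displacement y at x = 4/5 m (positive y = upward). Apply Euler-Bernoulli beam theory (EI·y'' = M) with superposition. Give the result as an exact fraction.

Load 1 — uniform load w=18 kN/m over full span:
  y_1 = -wx²(L-x)²/(24EI) = -18·(4/5)²·(4-(4/5))²/(24·20000) = -96/390625 m
Load 2 — triangular load w₀=7 kN/m (0→w₀ over full span):
  y_2 = -w₀x²(L-x)²(x+2L)/(120LEI) = -7·(4/5)²·(4-(4/5))²·((4/5)+2·4)/(120·4·20000) = -1232/29296875 m
Load 3 — point force P=12 kN at a=8/3 m (b=L-a=4/3):
  y_3 = -Pb²x²(3aL-(3a+b)x)/(6L³EI)  [x≤a] = -12·(4/3)²·(4/5)²·(3·(8/3)·4-(3·(8/3)+(4/3))·(4/5))/(6·4³·20000) = -92/2109375 m
Superposition: y = Σ y_i = -87388/263671875 m ≈ -0.000331 m

y(4/5) = -87388/263671875 m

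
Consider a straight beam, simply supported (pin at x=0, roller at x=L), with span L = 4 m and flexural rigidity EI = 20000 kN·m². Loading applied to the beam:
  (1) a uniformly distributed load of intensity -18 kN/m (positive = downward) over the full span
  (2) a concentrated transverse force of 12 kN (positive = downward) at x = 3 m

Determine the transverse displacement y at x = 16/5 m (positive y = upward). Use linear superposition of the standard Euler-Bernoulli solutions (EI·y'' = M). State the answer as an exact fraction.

y(16/5) = 8751/6250000 m

Load 1 — uniform load w=-18 kN/m over full span:
  y_1 = -wx(L³-2Lx²+x³)/(24EI) = -(-18)·(16/5)·(4³-2·4·(16/5)²+(16/5)³)/(24·20000) = 696/390625 m
Load 2 — point force P=12 kN at a=3 m (b=L-a=1):
  y_2 = -Pa(L-x)(2Lx-a²-x²)/(6LEI)  [x>a] = -12·3·(4-(16/5))·(2·4·(16/5)-3²-(16/5)²)/(6·4·20000) = -477/1250000 m
Superposition: y = Σ y_i = 8751/6250000 m ≈ 0.001400 m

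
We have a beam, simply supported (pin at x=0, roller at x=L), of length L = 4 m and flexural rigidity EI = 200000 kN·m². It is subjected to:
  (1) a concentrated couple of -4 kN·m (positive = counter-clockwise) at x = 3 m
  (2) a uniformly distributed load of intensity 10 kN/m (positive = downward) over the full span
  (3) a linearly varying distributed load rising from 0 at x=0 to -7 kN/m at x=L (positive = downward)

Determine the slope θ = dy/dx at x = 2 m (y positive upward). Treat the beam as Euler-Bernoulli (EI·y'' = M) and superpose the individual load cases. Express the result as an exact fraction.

θ(2) = 1/281250 rad

Load 1 — applied couple M₀=-4 kN·m at a=3 m (b=L-a=1):
  θ_1 = (M₀x²/(2L)+C₁)/EI  [x≤a] with C₁=M₀(3b²-L²)/(6L)=13/6 = ((-4)·2²/(2·4)+(13/6))/200000 = 1/1200000 rad
Load 2 — uniform load w=10 kN/m over full span:
  θ_2 = -w(L³-6Lx²+4x³)/(24EI) = -10·(4³-6·4·2²+4·2³)/(24·200000) = 0 rad
Load 3 — triangular load w₀=-7 kN/m (0→w₀ over full span):
  θ_3 = -w₀(7L⁴-30L²x²+15x⁴)/(360LEI) = -(-7)·(7·4⁴-30·4²·2²+15·2⁴)/(360·4·200000) = 49/18000000 rad
Superposition: θ = Σ θ_i = 1/281250 rad ≈ 0.000004 rad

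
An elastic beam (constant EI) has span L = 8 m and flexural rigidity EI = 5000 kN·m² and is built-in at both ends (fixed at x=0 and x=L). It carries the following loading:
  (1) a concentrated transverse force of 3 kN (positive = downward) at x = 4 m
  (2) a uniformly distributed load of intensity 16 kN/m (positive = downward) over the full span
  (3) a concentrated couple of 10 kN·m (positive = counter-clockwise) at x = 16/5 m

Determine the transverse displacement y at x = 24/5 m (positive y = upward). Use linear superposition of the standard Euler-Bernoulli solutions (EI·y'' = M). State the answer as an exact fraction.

y(24/5) = -12336/390625 m

Load 1 — point force P=3 kN at a=4 m (b=L-a=4):
  y_1 = -Pa²(L-x)²(3bL-(3b+a)(L-x))/(6L³EI)  [x>a] = -3·4²·(8-(24/5))²·(3·4·8-(3·4+4)·(8-(24/5)))/(6·8³·5000) = -112/78125 m
Load 2 — uniform load w=16 kN/m over full span:
  y_2 = -wx²(L-x)²/(24EI) = -16·(24/5)²·(8-(24/5))²/(24·5000) = -12288/390625 m
Load 3 — applied couple M₀=10 kN·m at a=16/5 m (b=L-a=24/5):
  y_3 = (R_Ax³/6 - M_Ax²/2 - M₀(x-a)²/2)/EI  [x>a] with R_A=9/5, M_A=6/5 = ((9/5)·(24/5)³/6 - (6/5)·(24/5)²/2 - 10·((24/5)-(16/5))²/2)/5000 = 512/390625 m
Superposition: y = Σ y_i = -12336/390625 m ≈ -0.031580 m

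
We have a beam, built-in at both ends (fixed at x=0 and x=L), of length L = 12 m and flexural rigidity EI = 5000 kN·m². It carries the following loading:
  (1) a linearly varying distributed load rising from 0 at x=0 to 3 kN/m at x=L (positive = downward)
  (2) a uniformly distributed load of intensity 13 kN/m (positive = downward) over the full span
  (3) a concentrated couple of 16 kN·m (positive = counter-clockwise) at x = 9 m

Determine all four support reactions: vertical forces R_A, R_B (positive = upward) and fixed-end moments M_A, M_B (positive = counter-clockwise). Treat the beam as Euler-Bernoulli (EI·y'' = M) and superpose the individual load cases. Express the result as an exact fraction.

Load 1 — triangular load w₀=3 kN/m (0→w₀ over full span):
  R_A = 3w₀L/20 = 3·3·12/20 = 27/5 kN
  M_A = w₀L²/30 = 3·12²/30 = 72/5 kN·m
  R_B = 7w₀L/20 = 7·3·12/20 = 63/5 kN
  M_B = -w₀L²/20 = -3·12²/20 = -108/5 kN·m
Load 2 — uniform load w=13 kN/m over full span:
  R_A = wL/2 = 13·12/2 = 78 kN
  M_A = wL²/12 = 13·12²/12 = 156 kN·m
  R_B = wL/2 = 13·12/2 = 78 kN
  M_B = -wL²/12 = -13·12²/12 = -156 kN·m
Load 3 — applied couple M₀=16 kN·m at a=9 m (b=L-a=3):
  R_A = 6M₀ab/L³ = 6·16·9·3/12³ = 3/2 kN
  M_A = M₀b(2a-b)/L² = 16·3·(2·9-3)/12² = 5 kN·m
  R_B = -6M₀ab/L³ = -6·16·9·3/12³ = -3/2 kN
  M_B = M₀a(2b-a)/L² = 16·9·(2·3-9)/12² = -3 kN·m
Superposition: R_A = 849/10 kN, M_A = 877/5 kN·m, R_B = 891/10 kN, M_B = -903/5 kN·m

R_A = 849/10 kN, M_A = 877/5 kN·m, R_B = 891/10 kN, M_B = -903/5 kN·m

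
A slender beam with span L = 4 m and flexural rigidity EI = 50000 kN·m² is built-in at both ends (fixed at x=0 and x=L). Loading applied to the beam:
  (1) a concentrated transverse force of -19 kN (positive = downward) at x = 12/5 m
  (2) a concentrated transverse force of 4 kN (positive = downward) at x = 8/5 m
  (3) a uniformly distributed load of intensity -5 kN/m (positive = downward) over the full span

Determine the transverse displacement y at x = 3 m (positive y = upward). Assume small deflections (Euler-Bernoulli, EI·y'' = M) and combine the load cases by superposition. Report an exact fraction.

y(3) = 2857/30000000 m

Load 1 — point force P=-19 kN at a=12/5 m (b=L-a=8/5):
  y_1 = -Pa²(L-x)²(3bL-(3b+a)(L-x))/(6L³EI)  [x>a] = -(-19)·(12/5)²·(4-3)²·(3·(8/5)·4-(3·(8/5)+(12/5))·(4-3))/(6·4³·50000) = 171/2500000 m
Load 2 — point force P=4 kN at a=8/5 m (b=L-a=12/5):
  y_2 = -Pa²(L-x)²(3bL-(3b+a)(L-x))/(6L³EI)  [x>a] = -4·(8/5)²·(4-3)²·(3·(12/5)·4-(3·(12/5)+(8/5))·(4-3))/(6·4³·50000) = -1/93750 m
Load 3 — uniform load w=-5 kN/m over full span:
  y_3 = -wx²(L-x)²/(24EI) = -(-5)·3²·(4-3)²/(24·50000) = 3/80000 m
Superposition: y = Σ y_i = 2857/30000000 m ≈ 0.000095 m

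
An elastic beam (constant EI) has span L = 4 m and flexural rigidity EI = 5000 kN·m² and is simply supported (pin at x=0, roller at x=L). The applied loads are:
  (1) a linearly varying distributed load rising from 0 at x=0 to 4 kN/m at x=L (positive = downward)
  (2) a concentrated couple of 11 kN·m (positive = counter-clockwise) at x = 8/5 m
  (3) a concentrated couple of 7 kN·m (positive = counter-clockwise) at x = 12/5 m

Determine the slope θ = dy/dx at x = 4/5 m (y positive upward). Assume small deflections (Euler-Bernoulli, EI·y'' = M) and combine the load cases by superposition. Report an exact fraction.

θ(4/5) = -12773/14062500 rad

Load 1 — triangular load w₀=4 kN/m (0→w₀ over full span):
  θ_1 = -w₀(7L⁴-30L²x²+15x⁴)/(360LEI) = -4·(7·4⁴-30·4²·(4/5)²+15·(4/5)⁴)/(360·4·5000) = -2912/3515625 rad
Load 2 — applied couple M₀=11 kN·m at a=8/5 m (b=L-a=12/5):
  θ_2 = (M₀x²/(2L)+C₁)/EI  [x≤a] with C₁=M₀(3b²-L²)/(6L)=44/75 = (11·(4/5)²/(2·4)+(44/75))/5000 = 11/37500 rad
Load 3 — applied couple M₀=7 kN·m at a=12/5 m (b=L-a=8/5):
  θ_3 = (M₀x²/(2L)+C₁)/EI  [x≤a] with C₁=M₀(3b²-L²)/(6L)=-182/75 = (7·(4/5)²/(2·4)+(-182/75))/5000 = -7/18750 rad
Superposition: θ = Σ θ_i = -12773/14062500 rad ≈ -0.000908 rad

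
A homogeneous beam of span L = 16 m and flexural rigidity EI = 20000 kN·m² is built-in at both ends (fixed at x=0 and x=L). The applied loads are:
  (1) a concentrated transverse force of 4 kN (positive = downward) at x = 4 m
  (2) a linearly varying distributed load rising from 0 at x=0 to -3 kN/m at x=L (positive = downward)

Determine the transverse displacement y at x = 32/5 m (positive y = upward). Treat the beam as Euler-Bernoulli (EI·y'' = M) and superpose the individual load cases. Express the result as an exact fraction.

Load 1 — point force P=4 kN at a=4 m (b=L-a=12):
  y_1 = -Pa²(L-x)²(3bL-(3b+a)(L-x))/(6L³EI)  [x>a] = -4·4²·(16-(32/5))²·(3·12·16-(3·12+4)·(16-(32/5)))/(6·16³·20000) = -36/15625 m
Load 2 — triangular load w₀=-3 kN/m (0→w₀ over full span):
  y_2 = -w₀x²(L-x)²(x+2L)/(120LEI) = -(-3)·(32/5)²·(16-(32/5))²·((32/5)+2·16)/(120·16·20000) = 110592/9765625 m
Superposition: y = Σ y_i = 88092/9765625 m ≈ 0.009021 m

y(32/5) = 88092/9765625 m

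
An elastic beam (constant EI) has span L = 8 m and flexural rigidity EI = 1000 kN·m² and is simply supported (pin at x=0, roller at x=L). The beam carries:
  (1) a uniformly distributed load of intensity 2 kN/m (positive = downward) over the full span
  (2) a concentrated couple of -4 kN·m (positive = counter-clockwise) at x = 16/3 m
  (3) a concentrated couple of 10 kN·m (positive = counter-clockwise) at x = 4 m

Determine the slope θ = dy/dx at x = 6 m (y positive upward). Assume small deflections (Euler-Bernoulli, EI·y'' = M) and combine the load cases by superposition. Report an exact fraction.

θ(6) = 463/18000 rad

Load 1 — uniform load w=2 kN/m over full span:
  θ_1 = -w(L³-6Lx²+4x³)/(24EI) = -2·(8³-6·8·6²+4·6³)/(24·1000) = 11/375 rad
Load 2 — applied couple M₀=-4 kN·m at a=16/3 m (b=L-a=8/3):
  θ_2 = (M₀x²/(2L)-M₀(x-a)+C₁)/EI  [x>a] with C₁=M₀(3b²-L²)/(6L)=32/9 = ((-4)·6²/(2·8)-(-4)·(6-(16/3))+(32/9))/1000 = -1/360 rad
Load 3 — applied couple M₀=10 kN·m at a=4 m (b=L-a=4):
  θ_3 = (M₀x²/(2L)-M₀(x-a)+C₁)/EI  [x>a] with C₁=M₀(3b²-L²)/(6L)=-10/3 = (10·6²/(2·8)-10·(6-4)+(-10/3))/1000 = -1/1200 rad
Superposition: θ = Σ θ_i = 463/18000 rad ≈ 0.025722 rad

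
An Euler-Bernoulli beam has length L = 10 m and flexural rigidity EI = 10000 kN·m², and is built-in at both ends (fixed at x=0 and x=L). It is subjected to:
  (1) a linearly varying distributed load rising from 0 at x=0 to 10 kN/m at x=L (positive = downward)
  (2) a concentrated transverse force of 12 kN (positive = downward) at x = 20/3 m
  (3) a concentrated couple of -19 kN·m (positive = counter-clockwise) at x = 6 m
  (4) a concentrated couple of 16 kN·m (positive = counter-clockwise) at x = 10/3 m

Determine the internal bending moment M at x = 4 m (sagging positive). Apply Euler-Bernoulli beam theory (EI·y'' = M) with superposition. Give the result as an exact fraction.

M(4) = 8128/1125 kN·m

Load 1 — triangular load w₀=10 kN/m (0→w₀ over full span):
  M_1 = 3w₀Lx/20 - w₀L²/30 - w₀x³/(6L) = 3·10·10·4/20 - 10·10²/30 - 10·4³/(6·10) = 16 kN·m
Load 2 — point force P=12 kN at a=20/3 m (b=L-a=10/3):
  M_2 = Pb²(3a+b)x/L³ - Pab²/L²  [x≤a] = 12·(10/3)²·(3·(20/3)+(10/3))·4/10³ - 12·(20/3)·(10/3)²/10² = 32/9 kN·m
Load 3 — applied couple M₀=-19 kN·m at a=6 m (b=L-a=4):
  M_3 = R_Ax - M_A  [x≤a] with R_A=-342/125, M_A=-152/25 = (-342/125)·4 - (-152/25) = -608/125 kN·m
Load 4 — applied couple M₀=16 kN·m at a=10/3 m (b=L-a=20/3):
  M_4 = R_Ax - M_A - M₀  [x>a] with R_A=32/15, M_A=0 = (32/15)·4 - 0 - 16 = -112/15 kN·m
Superposition: M = Σ M_i = 8128/1125 kN·m ≈ 7.224889 kN·m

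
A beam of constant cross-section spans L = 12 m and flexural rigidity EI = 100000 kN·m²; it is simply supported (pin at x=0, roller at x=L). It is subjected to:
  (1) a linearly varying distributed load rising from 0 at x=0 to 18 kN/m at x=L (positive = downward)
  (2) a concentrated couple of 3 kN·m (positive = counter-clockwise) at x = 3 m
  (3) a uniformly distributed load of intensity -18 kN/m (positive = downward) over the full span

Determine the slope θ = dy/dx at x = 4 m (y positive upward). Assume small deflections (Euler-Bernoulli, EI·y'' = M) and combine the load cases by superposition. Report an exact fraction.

θ(4) = 11773/4000000 rad

Load 1 — triangular load w₀=18 kN/m (0→w₀ over full span):
  θ_1 = -w₀(7L⁴-30L²x²+15x⁴)/(360LEI) = -18·(7·12⁴-30·12²·4²+15·4⁴)/(360·12·100000) = -52/15625 rad
Load 2 — applied couple M₀=3 kN·m at a=3 m (b=L-a=9):
  θ_2 = (M₀x²/(2L)-M₀(x-a)+C₁)/EI  [x>a] with C₁=M₀(3b²-L²)/(6L)=33/8 = (3·4²/(2·12)-3·(4-3)+(33/8))/100000 = 1/32000 rad
Load 3 — uniform load w=-18 kN/m over full span:
  θ_3 = -w(L³-6Lx²+4x³)/(24EI) = -(-18)·(12³-6·12·4²+4·4³)/(24·100000) = 39/6250 rad
Superposition: θ = Σ θ_i = 11773/4000000 rad ≈ 0.002943 rad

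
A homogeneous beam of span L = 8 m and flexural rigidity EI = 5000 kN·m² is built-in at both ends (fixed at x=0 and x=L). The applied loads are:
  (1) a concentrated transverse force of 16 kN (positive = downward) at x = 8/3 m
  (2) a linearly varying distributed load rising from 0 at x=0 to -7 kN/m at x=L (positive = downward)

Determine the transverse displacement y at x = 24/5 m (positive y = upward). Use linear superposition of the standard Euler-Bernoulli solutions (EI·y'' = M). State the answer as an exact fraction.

y(24/5) = 1564928/791015625 m

Load 1 — point force P=16 kN at a=8/3 m (b=L-a=16/3):
  y_1 = -Pa²(L-x)²(3bL-(3b+a)(L-x))/(6L³EI)  [x>a] = -16·(8/3)²·(8-(24/5))²·(3·(16/3)·8-(3·(16/3)+(8/3))·(8-(24/5)))/(6·8³·5000) = -32768/6328125 m
Load 2 — triangular load w₀=-7 kN/m (0→w₀ over full span):
  y_2 = -w₀x²(L-x)²(x+2L)/(120LEI) = -(-7)·(24/5)²·(8-(24/5))²·((24/5)+2·8)/(120·8·5000) = 69888/9765625 m
Superposition: y = Σ y_i = 1564928/791015625 m ≈ 0.001978 m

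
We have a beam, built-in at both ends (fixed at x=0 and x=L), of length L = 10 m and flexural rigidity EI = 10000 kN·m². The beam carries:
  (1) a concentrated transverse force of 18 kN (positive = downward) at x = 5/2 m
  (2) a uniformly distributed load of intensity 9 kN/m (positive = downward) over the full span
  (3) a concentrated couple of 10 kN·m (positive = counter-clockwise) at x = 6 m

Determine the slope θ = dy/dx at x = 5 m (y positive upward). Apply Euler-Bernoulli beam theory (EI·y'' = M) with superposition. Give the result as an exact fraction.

Load 1 — point force P=18 kN at a=5/2 m (b=L-a=15/2):
  θ_1 = Pa²(L-x)(2bL-(3b+a)(L-x))/(2L³EI)  [x>a] = 18·(5/2)²·(10-5)·(2·(15/2)·10-(3·(15/2)+(5/2))·(10-5))/(2·10³·10000) = 9/12800 rad
Load 2 — uniform load w=9 kN/m over full span:
  θ_2 = -wx(L-x)(L-2x)/(12EI) = -9·5·(10-5)·(10-2·5)/(12·10000) = 0 rad
Load 3 — applied couple M₀=10 kN·m at a=6 m (b=L-a=4):
  θ_3 = (R_Ax²/2 - M_Ax)/EI  [x≤a] with R_A=36/25, M_A=16/5 = ((36/25)·5²/2 - (16/5)·5)/10000 = 1/5000 rad
Superposition: θ = Σ θ_i = 289/320000 rad ≈ 0.000903 rad

θ(5) = 289/320000 rad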